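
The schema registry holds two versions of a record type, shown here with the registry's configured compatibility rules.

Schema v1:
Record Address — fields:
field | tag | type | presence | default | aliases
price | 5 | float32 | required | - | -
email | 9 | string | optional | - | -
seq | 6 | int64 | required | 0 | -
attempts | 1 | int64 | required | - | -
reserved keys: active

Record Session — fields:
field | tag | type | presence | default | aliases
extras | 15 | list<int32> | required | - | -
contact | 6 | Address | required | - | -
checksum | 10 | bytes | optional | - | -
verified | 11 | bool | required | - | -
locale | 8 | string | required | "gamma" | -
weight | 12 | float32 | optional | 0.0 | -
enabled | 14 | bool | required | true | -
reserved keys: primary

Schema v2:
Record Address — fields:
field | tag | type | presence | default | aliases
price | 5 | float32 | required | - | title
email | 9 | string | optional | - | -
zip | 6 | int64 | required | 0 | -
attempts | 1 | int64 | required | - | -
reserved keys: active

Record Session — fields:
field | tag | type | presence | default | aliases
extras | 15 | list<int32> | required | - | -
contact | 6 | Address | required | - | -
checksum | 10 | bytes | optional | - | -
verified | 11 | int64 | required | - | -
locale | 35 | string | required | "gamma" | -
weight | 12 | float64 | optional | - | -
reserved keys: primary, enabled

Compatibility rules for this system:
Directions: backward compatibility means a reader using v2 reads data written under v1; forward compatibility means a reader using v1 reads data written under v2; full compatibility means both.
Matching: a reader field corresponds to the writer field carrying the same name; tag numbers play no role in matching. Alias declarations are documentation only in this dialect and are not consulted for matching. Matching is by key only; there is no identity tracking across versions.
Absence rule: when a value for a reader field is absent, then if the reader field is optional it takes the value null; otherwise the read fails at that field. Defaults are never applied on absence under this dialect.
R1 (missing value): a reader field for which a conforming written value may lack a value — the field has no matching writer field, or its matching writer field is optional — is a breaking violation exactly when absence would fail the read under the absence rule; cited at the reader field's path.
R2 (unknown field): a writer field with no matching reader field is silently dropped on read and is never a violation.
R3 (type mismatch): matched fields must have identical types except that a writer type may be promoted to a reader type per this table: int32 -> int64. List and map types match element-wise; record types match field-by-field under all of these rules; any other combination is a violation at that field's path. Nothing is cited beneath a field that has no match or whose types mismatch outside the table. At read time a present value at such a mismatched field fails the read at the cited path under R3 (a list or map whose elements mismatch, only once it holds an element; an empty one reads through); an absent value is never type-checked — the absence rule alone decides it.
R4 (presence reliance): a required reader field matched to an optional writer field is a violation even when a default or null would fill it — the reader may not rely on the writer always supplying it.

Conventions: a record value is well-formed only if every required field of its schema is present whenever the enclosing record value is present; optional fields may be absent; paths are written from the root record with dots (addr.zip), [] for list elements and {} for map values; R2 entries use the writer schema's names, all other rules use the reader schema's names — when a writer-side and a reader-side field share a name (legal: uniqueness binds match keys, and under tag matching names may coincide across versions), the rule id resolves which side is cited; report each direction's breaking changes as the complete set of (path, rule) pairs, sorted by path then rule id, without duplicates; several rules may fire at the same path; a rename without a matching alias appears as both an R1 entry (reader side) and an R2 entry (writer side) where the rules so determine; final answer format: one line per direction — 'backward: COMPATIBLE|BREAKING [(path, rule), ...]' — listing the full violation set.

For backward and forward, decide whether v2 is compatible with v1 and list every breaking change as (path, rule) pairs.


backward: BREAKING [(contact.zip, R1), (verified, R3), (weight, R3)]; forward: BREAKING [(contact.seq, R1), (enabled, R1), (verified, R3), (weight, R3)]

each type pair in Session: writer, then reader
backward for Session (reader v2, writer v1):
  extras: paired with writer extras (list<int32> -> list<int32>; writer required)
  contact: paired with writer contact (Address -> Address; writer required)
  checksum: paired with writer checksum (bytes -> bytes; writer optional)
  verified: paired with writer verified (bool -> int64; writer required)
  locale: paired with writer locale (string -> string; writer required)
  weight: paired with writer weight (float32 -> float64; writer optional)
  enabled (writer side), unknown to reader
  contact.price: paired with writer contact.price (float32 -> float32; writer required)
  contact.email: paired with writer contact.email (string -> string; writer optional)
  contact.zip: no writer-side match
  contact.attempts: paired with writer contact.attempts (int64 -> int64; writer required)
  contact.seq (writer side), unknown to reader
  violation R1 at contact.zip
  violation R3 at verified
  violation R3 at weight
  => backward verdict for Session: BREAKING, 3 violation(s)
forward for Session (reader v1, writer v2):
  extras: paired with writer extras (list<int32> -> list<int32>; writer required)
  contact: paired with writer contact (Address -> Address; writer required)
  checksum: paired with writer checksum (bytes -> bytes; writer optional)
  verified: paired with writer verified (int64 -> bool; writer required)
  locale: paired with writer locale (string -> string; writer required)
  weight: paired with writer weight (float64 -> float32; writer optional)
  enabled: no writer-side match
  contact.price: paired with writer contact.price (float32 -> float32; writer required)
  contact.email: paired with writer contact.email (string -> string; writer optional)
  contact.seq: no writer-side match
  contact.attempts: paired with writer contact.attempts (int64 -> int64; writer required)
  contact.zip (writer side), unknown to reader
  violation R1 at contact.seq
  violation R1 at enabled
  violation R3 at verified
  violation R3 at weight
  => forward verdict for Session: BREAKING, 4 violation(s)


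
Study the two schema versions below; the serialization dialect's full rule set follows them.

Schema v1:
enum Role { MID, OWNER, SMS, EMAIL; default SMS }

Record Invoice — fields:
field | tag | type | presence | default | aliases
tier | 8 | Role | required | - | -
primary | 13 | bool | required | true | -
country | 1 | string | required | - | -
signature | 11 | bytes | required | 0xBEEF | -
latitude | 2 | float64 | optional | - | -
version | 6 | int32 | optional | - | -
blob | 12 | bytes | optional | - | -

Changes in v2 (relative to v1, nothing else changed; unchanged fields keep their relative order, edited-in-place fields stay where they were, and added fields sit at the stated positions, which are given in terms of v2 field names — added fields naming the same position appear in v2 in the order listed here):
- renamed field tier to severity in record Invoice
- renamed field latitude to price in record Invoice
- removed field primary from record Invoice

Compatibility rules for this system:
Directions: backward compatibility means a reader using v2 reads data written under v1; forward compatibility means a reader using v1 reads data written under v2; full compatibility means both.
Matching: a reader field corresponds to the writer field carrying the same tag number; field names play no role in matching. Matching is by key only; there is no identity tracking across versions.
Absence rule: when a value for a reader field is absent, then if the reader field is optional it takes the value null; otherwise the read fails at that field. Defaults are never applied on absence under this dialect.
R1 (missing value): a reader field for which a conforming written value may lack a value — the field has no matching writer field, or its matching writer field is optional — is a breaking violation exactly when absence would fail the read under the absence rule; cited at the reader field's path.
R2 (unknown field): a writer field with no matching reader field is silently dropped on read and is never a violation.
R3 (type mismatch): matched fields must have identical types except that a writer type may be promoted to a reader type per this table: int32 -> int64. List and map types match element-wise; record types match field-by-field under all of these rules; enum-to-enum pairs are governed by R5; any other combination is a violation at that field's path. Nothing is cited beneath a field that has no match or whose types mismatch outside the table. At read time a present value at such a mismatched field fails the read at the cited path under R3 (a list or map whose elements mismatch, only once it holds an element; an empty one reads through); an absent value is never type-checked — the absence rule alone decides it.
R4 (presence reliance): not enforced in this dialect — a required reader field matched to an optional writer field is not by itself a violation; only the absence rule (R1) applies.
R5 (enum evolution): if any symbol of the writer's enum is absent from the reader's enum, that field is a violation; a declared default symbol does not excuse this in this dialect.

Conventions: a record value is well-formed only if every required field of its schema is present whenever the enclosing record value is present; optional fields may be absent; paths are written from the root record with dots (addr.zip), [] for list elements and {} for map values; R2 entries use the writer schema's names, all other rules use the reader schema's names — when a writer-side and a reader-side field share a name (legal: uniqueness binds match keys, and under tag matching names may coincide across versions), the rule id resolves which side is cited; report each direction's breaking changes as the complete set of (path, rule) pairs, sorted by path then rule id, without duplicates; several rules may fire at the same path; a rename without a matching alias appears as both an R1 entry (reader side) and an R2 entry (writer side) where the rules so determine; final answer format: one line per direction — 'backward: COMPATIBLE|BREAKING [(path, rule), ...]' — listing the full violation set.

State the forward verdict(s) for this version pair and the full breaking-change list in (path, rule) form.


forward: BREAKING [(primary, R1)]

arrows below run writer -> reader for Invoice
forward for Invoice (reader v1, writer v2):
  Role -> Role, writer required: tier aligns to severity
  no writer field matches reader primary
  string -> string, writer required: country aligns to country
  bytes -> bytes, writer required: signature aligns to signature
  float64 -> float64, writer optional: latitude aligns to price
  int32 -> int32, writer optional: version aligns to version
  bytes -> bytes, writer optional: blob aligns to blob
  rule R1 violated at primary
  => forward verdict for Invoice: BREAKING, 1 violation(s)
remaining Invoice differences; none change what is asked:
  renamed field tier to severity in record Invoice -> no rule fires on it in Invoice's dialect; the asked verdict holds
  renamed field latitude to price in record Invoice -> no rule fires on it in Invoice's dialect; the asked verdict holds


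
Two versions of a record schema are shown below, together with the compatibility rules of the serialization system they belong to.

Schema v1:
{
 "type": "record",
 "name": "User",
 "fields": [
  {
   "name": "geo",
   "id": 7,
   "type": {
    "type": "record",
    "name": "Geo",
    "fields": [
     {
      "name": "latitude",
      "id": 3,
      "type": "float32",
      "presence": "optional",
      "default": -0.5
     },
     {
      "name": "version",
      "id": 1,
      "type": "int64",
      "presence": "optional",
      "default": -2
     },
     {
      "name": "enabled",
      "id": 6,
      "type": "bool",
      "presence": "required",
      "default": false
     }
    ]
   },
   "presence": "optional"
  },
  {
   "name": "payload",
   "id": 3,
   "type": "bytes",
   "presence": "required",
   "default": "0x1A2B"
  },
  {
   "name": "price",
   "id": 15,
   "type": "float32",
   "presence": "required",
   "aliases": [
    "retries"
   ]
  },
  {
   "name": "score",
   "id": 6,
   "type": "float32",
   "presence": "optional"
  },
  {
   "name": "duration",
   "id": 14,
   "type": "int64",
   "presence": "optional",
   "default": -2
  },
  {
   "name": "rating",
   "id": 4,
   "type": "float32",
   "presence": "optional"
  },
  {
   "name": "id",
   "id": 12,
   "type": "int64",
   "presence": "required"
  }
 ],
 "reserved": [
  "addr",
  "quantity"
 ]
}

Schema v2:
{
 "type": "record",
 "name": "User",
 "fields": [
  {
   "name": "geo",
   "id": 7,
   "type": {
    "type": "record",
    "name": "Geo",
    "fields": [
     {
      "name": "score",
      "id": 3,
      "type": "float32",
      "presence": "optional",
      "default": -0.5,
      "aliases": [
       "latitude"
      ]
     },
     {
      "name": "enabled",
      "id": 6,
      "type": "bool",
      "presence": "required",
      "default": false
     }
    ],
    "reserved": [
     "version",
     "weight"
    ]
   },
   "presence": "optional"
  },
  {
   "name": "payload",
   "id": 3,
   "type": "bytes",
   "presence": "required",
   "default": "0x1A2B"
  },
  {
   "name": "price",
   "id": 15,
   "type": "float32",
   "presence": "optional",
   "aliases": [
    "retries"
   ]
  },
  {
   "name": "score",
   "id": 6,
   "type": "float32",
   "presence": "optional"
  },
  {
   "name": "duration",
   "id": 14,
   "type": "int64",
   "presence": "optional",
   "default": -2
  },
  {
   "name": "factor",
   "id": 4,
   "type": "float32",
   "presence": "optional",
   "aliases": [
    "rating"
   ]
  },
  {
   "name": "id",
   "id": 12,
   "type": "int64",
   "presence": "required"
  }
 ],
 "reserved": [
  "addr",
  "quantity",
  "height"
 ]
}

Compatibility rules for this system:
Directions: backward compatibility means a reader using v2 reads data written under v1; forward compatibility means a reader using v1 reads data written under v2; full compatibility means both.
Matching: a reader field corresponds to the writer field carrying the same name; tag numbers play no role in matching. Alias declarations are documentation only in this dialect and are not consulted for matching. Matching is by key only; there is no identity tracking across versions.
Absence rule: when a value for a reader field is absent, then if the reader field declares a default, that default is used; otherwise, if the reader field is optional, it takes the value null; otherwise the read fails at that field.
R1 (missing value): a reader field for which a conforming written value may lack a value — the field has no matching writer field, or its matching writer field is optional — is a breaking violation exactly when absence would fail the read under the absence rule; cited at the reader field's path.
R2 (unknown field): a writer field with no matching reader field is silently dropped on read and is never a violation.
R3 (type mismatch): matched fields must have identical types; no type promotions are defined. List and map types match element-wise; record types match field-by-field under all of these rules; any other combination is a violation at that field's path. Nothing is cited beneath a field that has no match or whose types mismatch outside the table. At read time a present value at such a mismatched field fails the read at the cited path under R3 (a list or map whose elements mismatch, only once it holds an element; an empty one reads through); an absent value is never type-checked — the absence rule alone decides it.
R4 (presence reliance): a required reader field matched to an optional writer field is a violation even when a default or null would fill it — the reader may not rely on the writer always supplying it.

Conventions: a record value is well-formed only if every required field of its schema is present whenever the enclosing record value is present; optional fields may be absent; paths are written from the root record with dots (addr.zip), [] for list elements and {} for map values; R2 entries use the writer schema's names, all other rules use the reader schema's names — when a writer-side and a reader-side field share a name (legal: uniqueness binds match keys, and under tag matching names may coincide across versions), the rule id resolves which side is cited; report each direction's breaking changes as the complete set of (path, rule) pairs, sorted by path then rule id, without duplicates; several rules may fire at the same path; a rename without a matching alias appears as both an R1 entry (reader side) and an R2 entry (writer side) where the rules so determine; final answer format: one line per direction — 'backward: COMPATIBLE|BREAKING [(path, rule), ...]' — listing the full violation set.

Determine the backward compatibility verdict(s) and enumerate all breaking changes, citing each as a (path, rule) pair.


backward: COMPATIBLE []

in User below, arrows point writer -> reader
backward for User (reader v2, writer v1):
  geo: paired with writer geo (Geo -> Geo; writer optional)
  payload: paired with writer payload (bytes -> bytes; writer required)
  price: paired with writer price (float32 -> float32; writer required)
  score: paired with writer score (float32 -> float32; writer optional)
  duration: paired with writer duration (int64 -> int64; writer optional)
  factor: no writer match
  id: paired with writer id (int64 -> int64; writer required)
  rating (writer side), unknown to reader
  geo.score: no writer match
  geo.enabled: paired with writer geo.enabled (bool -> bool; writer required)
  geo.latitude (writer side), unknown to reader
  geo.version (writer side), unknown to reader
  => backward: COMPATIBLE
checking off the User differences that do not matter here:
  renamed field latitude to score in record Geo (alias latitude declared on the renamed field) -> inert for the asked User verdict: nothing fires
  removed field version from record Geo (its key "version" joins the reserved list) -> inert for the asked User verdict: nothing fires
  field price in record User: required changed to optional -> affects forward compatibility only, which is not asked
  renamed field rating to factor in record User (alias rating declared on the renamed field) -> inert for the asked User verdict: nothing fires


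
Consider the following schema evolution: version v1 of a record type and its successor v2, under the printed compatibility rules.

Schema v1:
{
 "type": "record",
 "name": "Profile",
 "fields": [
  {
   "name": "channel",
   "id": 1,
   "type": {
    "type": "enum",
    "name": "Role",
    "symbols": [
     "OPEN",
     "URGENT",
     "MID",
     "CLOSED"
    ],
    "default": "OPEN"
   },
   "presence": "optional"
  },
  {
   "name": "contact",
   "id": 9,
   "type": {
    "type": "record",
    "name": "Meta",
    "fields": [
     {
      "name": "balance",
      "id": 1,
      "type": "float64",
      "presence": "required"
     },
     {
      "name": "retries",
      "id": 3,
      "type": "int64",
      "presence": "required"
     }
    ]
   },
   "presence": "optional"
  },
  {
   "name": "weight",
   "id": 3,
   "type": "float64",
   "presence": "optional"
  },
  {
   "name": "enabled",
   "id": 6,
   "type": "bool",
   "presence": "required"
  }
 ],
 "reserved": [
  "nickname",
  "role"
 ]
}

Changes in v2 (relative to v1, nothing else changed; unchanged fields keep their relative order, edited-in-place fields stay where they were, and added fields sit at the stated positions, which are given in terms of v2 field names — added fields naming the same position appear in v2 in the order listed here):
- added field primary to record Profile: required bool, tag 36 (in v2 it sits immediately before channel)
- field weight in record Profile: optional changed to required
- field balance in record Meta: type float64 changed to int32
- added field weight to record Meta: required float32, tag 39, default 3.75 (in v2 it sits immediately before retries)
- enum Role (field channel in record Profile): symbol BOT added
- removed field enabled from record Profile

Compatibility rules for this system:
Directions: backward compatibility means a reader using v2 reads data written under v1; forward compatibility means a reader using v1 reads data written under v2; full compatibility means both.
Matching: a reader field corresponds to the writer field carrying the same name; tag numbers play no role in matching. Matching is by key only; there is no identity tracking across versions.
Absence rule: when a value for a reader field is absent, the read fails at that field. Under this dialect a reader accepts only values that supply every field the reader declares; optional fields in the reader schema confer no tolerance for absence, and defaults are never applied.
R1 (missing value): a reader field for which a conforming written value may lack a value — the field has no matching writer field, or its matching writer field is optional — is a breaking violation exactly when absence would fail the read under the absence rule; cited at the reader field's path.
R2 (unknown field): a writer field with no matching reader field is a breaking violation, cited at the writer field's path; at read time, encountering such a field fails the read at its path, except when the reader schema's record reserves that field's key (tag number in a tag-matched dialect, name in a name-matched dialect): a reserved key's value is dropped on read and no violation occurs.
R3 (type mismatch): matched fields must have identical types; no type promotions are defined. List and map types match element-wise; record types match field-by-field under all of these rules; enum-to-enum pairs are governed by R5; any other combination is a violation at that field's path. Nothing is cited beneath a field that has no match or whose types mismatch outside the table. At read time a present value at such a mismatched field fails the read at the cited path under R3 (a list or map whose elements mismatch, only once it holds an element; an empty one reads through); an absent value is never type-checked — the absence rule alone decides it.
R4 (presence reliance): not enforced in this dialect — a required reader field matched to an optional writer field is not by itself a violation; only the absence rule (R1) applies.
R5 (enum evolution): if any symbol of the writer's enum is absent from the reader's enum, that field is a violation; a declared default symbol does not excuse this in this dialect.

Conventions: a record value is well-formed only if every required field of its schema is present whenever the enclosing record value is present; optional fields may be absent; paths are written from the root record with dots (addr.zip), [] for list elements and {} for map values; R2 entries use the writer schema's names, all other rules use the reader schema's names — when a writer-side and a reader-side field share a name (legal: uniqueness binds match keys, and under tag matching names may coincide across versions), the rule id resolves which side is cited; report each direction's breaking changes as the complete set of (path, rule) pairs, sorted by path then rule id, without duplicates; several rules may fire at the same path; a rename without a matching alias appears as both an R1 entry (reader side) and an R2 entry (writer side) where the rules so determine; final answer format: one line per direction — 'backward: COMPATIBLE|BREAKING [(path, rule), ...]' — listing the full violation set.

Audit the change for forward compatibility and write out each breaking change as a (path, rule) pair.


forward: BREAKING [(channel, R1), (channel, R5), (contact, R1), (contact.balance, R3), (contact.weight, R2), (enabled, R1), (primary, R2)]

in Profile below, arrows point writer -> reader
forward for Profile (reader v1, writer v2):
  channel: Role -> Role, writer optional; from channel
  contact: Meta -> Meta, writer optional; from contact
  weight: float64 -> float64, writer required; from weight
  enabled: no writer match
  leftover writer field: primary
  contact.balance: int32 -> float64, writer required; from contact.balance
  contact.retries: int64 -> int64, writer required; from contact.retries
  leftover writer field: contact.weight
  violation R1 at channel
  violation R5 at channel
  violation R1 at contact
  violation R3 at contact.balance
  violation R2 at contact.weight
  violation R1 at enabled
  violation R2 at primary
  forward on Profile therefore BREAKING (7)


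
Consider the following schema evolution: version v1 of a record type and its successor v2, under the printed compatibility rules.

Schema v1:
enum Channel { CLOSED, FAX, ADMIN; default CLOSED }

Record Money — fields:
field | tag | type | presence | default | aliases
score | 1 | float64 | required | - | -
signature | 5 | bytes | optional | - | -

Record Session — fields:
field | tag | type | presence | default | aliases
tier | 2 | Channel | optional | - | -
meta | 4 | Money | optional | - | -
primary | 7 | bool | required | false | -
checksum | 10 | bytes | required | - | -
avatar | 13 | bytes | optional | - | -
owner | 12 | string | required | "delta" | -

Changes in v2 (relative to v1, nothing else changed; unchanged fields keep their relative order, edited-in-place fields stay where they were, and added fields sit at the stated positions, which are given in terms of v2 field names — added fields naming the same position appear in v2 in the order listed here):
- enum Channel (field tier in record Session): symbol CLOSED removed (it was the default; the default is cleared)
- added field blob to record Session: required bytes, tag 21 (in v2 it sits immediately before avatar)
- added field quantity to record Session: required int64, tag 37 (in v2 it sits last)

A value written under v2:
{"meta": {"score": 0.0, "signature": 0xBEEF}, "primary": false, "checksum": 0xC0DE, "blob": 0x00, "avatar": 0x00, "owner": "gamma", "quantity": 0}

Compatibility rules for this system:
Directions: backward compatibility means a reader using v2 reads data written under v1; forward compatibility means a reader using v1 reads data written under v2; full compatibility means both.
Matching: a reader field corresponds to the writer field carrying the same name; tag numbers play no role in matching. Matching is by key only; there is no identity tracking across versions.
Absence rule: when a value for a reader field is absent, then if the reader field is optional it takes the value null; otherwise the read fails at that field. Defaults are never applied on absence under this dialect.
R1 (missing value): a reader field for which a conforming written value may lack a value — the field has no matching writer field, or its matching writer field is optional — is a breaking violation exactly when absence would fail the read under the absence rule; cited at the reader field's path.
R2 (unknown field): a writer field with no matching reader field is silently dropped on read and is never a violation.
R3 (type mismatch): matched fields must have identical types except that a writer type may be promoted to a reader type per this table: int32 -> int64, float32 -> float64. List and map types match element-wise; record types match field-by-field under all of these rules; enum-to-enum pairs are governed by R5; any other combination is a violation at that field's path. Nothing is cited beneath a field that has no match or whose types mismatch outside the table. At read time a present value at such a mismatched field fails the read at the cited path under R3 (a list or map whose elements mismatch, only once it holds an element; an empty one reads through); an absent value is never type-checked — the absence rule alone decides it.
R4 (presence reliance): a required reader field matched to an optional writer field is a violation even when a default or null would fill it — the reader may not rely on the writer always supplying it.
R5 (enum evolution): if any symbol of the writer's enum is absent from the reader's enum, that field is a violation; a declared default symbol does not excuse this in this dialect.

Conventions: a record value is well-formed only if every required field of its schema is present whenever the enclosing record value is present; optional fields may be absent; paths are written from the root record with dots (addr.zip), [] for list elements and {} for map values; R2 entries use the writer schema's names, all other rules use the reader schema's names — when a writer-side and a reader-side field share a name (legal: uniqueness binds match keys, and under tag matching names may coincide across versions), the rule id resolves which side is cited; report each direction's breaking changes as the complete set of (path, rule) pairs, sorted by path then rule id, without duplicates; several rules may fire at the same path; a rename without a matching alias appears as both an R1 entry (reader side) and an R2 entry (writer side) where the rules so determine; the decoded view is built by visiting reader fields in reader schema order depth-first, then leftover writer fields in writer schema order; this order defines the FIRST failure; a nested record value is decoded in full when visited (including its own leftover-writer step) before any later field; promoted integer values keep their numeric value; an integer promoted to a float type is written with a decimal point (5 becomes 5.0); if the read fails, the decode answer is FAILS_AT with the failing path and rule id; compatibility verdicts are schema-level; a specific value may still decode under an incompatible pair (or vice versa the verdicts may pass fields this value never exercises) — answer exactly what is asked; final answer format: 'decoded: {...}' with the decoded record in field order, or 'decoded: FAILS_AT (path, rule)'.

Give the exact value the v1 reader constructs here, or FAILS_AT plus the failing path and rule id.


decoded: {"tier": null, "meta": {"score": 0.0, "signature": 0xBEEF}, "primary": false, "checksum": 0xC0DE, "avatar": 0x00, "owner": "gamma"}

in Session below, arrows point writer -> reader
decoding the Session value with the v1 reader:
  tier := null (missing; optional => null)
  meta.score := 0.0
  meta.signature := 0xBEEF
  primary := false
  checksum := 0xC0DE
  avatar := 0x00
  owner := "gamma"
  writer blob: no reader field; dropped
  writer quantity: no reader field; dropped
  => decoded: {"tier": null, "meta": {"score": 0.0, "signature": 0xBEEF}, "primary": false, "checksum": 0xC0DE, "avatar": 0x00, "owner": "gamma"}
ruling out the remaining Session differences:
  enum Channel (field tier in record Session): symbol CLOSED removed (it was the default; the default is cleared) -> schema-level compatibility only; this Session value's decode is unchanged
  added field quantity to record Session: required int64, tag 37 (in v2 it sits last) -> schema-level compatibility only; this Session value's decode is unchanged
  added field blob to record Session: required bytes, tag 21 (in v2 it sits immediately before avatar) -> schema-level compatibility only; this Session value's decode is unchanged


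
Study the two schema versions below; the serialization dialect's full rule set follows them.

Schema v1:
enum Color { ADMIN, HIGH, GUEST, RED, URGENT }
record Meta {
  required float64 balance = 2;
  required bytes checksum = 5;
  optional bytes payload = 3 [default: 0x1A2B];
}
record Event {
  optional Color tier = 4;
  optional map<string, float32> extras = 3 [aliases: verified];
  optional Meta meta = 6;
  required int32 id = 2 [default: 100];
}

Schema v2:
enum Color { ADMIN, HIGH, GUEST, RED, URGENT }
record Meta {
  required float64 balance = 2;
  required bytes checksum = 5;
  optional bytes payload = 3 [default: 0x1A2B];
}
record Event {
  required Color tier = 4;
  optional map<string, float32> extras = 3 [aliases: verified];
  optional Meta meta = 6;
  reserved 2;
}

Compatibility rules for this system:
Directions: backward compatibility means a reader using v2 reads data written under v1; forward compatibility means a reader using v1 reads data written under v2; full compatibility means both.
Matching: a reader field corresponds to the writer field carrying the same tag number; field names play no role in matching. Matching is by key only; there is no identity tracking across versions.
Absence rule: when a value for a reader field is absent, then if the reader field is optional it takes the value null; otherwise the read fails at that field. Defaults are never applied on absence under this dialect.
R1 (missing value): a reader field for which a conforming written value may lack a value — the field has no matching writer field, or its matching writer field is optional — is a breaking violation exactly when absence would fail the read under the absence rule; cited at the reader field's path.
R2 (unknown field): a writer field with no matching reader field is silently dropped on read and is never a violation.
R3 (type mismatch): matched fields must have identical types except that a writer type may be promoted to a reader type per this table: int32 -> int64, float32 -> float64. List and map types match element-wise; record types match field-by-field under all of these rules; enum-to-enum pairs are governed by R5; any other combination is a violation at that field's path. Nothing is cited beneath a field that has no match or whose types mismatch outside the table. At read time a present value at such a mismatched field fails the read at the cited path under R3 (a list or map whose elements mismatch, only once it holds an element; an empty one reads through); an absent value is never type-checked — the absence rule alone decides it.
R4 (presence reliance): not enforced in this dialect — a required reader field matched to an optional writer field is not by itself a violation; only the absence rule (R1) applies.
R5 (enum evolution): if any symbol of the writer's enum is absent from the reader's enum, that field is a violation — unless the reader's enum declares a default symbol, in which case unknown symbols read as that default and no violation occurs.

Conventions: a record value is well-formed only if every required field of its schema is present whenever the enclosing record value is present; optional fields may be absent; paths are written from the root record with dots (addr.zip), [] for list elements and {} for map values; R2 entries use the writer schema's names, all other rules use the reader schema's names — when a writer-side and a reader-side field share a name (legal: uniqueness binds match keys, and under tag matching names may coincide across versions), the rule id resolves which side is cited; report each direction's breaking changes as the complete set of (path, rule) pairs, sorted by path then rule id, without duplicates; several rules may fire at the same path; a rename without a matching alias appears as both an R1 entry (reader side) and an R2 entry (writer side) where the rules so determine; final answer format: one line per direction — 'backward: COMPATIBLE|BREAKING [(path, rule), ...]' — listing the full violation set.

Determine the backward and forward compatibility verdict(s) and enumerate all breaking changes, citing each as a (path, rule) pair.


backward: BREAKING [(tier, R1)]; forward: BREAKING [(id, R1)]

the writer's type comes first in each Event pair
backward pass over Event, reader schema v2, writer schema v1:
  writer optional, Color -> Color: reader tier maps from writer tier
  writer optional, map<string, float32> -> map<string, float32>: reader extras maps from writer extras
  writer optional, Meta -> Meta: reader meta maps from writer meta
  writer field id has no reader counterpart
  writer required, float64 -> float64: reader meta.balance maps from writer meta.balance
  writer required, bytes -> bytes: reader meta.checksum maps from writer meta.checksum
  writer optional, bytes -> bytes: reader meta.payload maps from writer meta.payload
  breaking: (tier, R1)
  => backward: BREAKING (1)
forward pass over Event, reader schema v1, writer schema v2:
  writer required, Color -> Color: reader tier maps from writer tier
  writer optional, map<string, float32> -> map<string, float32>: reader extras maps from writer extras
  writer optional, Meta -> Meta: reader meta maps from writer meta
  id has no writer counterpart
  writer required, float64 -> float64: reader meta.balance maps from writer meta.balance
  writer required, bytes -> bytes: reader meta.checksum maps from writer meta.checksum
  writer optional, bytes -> bytes: reader meta.payload maps from writer meta.payload
  breaking: (id, R1)
  => forward: BREAKING (1)


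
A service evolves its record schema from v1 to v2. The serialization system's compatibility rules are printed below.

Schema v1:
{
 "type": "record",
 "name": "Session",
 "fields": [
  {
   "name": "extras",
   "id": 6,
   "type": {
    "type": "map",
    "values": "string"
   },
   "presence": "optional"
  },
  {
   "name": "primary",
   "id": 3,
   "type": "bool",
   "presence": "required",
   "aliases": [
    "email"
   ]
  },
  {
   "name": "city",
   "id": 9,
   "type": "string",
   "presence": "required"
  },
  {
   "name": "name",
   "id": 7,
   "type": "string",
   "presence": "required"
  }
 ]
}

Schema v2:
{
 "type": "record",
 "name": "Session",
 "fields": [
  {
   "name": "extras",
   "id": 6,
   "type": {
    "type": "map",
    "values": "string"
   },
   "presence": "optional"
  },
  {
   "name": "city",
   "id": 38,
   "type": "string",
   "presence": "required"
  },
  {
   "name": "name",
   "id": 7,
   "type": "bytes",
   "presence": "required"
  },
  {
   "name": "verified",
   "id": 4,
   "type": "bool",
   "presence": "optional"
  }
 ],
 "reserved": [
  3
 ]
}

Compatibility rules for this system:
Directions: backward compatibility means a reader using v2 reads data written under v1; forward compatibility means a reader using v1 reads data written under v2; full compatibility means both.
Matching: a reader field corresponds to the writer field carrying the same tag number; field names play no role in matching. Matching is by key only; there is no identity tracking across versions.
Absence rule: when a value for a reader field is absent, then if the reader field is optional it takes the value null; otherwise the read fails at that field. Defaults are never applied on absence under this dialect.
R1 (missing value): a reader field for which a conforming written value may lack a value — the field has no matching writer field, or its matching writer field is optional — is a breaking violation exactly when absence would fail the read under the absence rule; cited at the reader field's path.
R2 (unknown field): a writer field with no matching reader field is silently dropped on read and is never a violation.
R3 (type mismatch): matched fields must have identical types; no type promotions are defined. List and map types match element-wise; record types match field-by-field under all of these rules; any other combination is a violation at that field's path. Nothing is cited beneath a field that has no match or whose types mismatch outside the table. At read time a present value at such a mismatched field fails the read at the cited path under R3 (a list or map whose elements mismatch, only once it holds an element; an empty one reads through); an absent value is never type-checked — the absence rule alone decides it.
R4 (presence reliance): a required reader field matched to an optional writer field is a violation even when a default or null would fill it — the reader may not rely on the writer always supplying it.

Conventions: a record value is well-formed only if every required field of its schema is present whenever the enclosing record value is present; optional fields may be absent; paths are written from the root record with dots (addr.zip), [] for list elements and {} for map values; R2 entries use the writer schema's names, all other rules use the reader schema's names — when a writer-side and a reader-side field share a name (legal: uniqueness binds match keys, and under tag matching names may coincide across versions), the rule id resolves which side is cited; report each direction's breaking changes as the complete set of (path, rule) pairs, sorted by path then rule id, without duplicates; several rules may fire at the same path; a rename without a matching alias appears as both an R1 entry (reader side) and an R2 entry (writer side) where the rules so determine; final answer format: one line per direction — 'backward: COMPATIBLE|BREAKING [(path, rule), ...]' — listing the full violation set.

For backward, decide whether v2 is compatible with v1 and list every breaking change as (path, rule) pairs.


the writer's type comes first in each Session pair
backward pass over Session, reader schema v2, writer schema v1:
  writer optional, map<string, string> -> map<string, string>: reader extras maps from writer extras
  no writer field matches reader city
  writer required, string -> bytes: reader name maps from writer name
  no writer field matches reader verified
  leftover writer field: primary
  leftover writer field: city
  R1 fires at city
  R3 fires at name
  => backward: BREAKING (2)
diffs on Session not affecting the asked answer:
  removed field primary from record Session (its key 3 joins the reserved list) -> its effect on Session is confined to the forward direction, not asked
  added field verified to record Session: optional bool, tag 4 (in v2 it sits last) -> triggers nothing under Session's printed rules — same verdict

backward: BREAKING [(city, R1), (name, R3)]
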